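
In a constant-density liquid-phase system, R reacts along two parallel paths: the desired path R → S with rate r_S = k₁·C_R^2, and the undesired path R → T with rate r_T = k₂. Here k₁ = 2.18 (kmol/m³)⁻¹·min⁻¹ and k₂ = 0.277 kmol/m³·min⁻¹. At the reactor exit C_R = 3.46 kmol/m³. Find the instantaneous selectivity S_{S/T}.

S_{S/T} = r_S/r_T = (k₁·C_R^2)/(k₂) = (k₁/k₂)·C_R^2.
= (2.18×3.460^2) / (0.277) = 26.10/0.2770 = 94.2.
Since the desired path is higher order in R, keeping C_R high (PFR or concentrated feed) favours S.

94.2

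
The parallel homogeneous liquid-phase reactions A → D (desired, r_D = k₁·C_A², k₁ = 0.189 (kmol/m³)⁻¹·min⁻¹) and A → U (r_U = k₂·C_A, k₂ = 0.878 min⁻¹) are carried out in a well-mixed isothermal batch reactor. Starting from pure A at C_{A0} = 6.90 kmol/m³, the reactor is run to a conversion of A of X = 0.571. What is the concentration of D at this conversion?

2.00 kmol/m³

C_A = C_{A0}(1−X) = 2.960 kmol/m³.
Along a PFR/batch, dC_U/dC_A = −r_U/(r_D+r_U) = −k₂/(k₂+k₁·C_A).
Integrating from C_{A0} to C_A: C_U = (0.878/0.189)·ln[(0.878+0.189·6.90)/(0.878+0.189·2.96)] = 4.646·ln(2.182/1.437) = 1.939 kmol/m³.
Then C_D = (C_{A0}−C_A) − C_U = 3.940 − 1.939 = 2.001 kmol/m³.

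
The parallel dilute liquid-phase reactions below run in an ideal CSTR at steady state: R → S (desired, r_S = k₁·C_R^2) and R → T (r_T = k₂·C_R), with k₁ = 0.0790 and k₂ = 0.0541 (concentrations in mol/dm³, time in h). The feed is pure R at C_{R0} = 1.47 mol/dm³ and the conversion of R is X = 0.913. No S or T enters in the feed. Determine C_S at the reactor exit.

Exit C_R = C_{R0}(1−X) = 1.47×0.0870 = 0.1279 mol/dm³.
A CSTR operates uniformly at the exit composition, giving r_S = 0.001292 and r_T = 0.006919 (each k·C_R^n at C_R = 0.1279).
Fraction of consumed R going to S: r_S/(r_S+r_T) = 0.1574.
C_S = 0.1574·C_{R0}·X = 0.1574×1.47×0.913 = 0.211 mol/dm³.

0.211 mol/dm³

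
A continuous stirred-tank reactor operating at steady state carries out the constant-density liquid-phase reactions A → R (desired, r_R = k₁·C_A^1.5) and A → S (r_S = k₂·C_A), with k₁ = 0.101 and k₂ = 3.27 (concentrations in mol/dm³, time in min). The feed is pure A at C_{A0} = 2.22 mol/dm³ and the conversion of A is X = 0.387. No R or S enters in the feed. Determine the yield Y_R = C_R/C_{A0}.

0.0135

Exit C_A = C_{A0}(1−X) = 2.22×0.613 = 1.361 mol/dm³.
In a CSTR the entire volume is at exit conditions, so r_R = 0.101×1.361^1.5 = 0.1603 and r_S = 3.27×1.361 = 4.450.
Fraction of consumed A going to R: r_R/(r_R+r_S) = 0.03478.
C_R = 0.03478·C_{A0}·X = 0.03478×2.22×0.387 = 0.0299 mol/dm³; Y_R = C_R/C_{A0} = 0.0135.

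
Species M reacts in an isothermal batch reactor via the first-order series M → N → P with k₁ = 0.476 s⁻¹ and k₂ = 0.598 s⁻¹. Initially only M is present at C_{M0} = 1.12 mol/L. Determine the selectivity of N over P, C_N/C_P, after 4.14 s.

Solving the coupled first-order balances gives C_N(t) = [k₁/(k₂−k₁)]·C_{M0}·(e^(−k₁t) − e^(−k₂t)).
e^(−k₁t) = e^(−0.476×4.14) = e^(−1.971) = 0.1394; e^(−k₂t) = e^(−2.476) = 0.08410.
C_N = 0.476×1.12/(0.598−0.476) × (0.1394−0.08410) = 4.370×0.05527 = 0.2415 mol/L.
C_M = C_{M0}e^(−k₁t) = 0.1561 mol/L, so C_P = C_{M0}−C_M−C_N = 0.7224 mol/L; C_N/C_P = 0.334.

0.334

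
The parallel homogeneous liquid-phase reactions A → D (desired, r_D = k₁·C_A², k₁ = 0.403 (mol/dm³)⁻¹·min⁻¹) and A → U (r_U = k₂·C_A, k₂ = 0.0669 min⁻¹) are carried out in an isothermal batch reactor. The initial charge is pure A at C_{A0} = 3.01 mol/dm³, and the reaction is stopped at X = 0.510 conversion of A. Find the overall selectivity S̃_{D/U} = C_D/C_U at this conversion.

13.0

C_A = C_{A0}(1−X) = 1.475 mol/dm³.
Along a PFR/batch, dC_U/dC_A = −r_U/(r_D+r_U) = −k₂/(k₂+k₁·C_A).
Integrating from C_{A0} to C_A: C_U = (0.0669/0.403)·ln[(0.0669+0.403·3.01)/(0.0669+0.403·1.47)] = 0.1660·ln(1.280/0.6613) = 0.1096 mol/dm³.
Then C_D = (C_{A0}−C_A) − C_U = 1.535 − 0.1096 = 1.425 mol/dm³.
S̃_{D/U} = C_D/C_U = 1.425/0.1096 = 13.0.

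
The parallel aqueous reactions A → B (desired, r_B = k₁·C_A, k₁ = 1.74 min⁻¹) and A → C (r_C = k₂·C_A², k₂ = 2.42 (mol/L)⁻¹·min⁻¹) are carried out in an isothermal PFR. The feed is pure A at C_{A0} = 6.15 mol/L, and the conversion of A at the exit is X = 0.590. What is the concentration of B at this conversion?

C_A = C_{A0}(1−X) = 2.522 mol/L.
Along a PFR/batch, dC_B/dC_A = −r_B/(r_B+r_C) = −k₁/(k₁+k₂·C_A).
Integrating from C_{A0} to C_A: C_B = (1.74/2.42)·ln[(1.74+2.42·6.15)/(1.74+2.42·2.52)] = 0.7190·ln(16.62/7.842) = 0.5402 mol/L.

0.540 mol/L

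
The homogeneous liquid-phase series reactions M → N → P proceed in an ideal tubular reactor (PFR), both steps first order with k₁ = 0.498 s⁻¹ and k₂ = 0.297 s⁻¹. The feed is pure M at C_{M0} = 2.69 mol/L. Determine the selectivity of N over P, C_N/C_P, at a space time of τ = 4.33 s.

Solving the coupled first-order balances gives C_N(τ) = [k₁/(k₂−k₁)]·C_{M0}·(e^(−k₁τ) − e^(−k₂τ)).
e^(−k₁τ) = e^(−0.498×4.33) = e^(−2.156) = 0.1157; e^(−k₂τ) = e^(−1.286) = 0.2764.
C_N = 0.498×2.69/(0.297−0.498) × (0.1157−0.2764) = (-6.665)×(-0.1606) = 1.071 mol/L.
C_M = C_{M0}e^(−k₁τ) = 0.3114 mol/L, so C_P = C_{M0}−C_M−C_N = 1.308 mol/L; C_N/C_P = 0.818.

0.818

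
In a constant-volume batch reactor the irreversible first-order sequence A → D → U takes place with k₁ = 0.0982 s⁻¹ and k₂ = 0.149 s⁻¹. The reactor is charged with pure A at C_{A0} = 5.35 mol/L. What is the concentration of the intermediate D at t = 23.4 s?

For first-order series with pure A initially, C_D(t) = k₁C_{A0}/(k₂−k₁)·(e^(−k₁t) − e^(−k₂t)).
e^(−k₁t) = e^(−0.0982×23.4) = e^(−2.298) = 0.1005; e^(−k₂t) = e^(−3.487) = 0.03060.
C_D = 0.0982×5.35/(0.149−0.0982) × (0.1005−0.03060) = 10.34×0.06987 = 0.7226 mol/L.

0.723 mol/L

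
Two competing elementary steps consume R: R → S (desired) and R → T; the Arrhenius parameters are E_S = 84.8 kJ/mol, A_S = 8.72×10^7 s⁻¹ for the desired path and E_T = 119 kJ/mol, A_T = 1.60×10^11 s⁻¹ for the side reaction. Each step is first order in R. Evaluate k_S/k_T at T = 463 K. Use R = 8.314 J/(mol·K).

With equal orders, S_{S/T} = k_S/k_T = (A_S/A_T)·exp[(E_T−E_S)/(RT)].
(E_T−E_S)/(RT) = (119−84.8)×10³/(8.314×463) = 34200/3849 = 8.885.
k_S/k_T = (8.72×10^7/1.60×10^11)·exp(8.885) = 5.450×10^-4 × 7220 = 3.93.
Since E_S < E_T, lowering the temperature improves selectivity toward S.

3.93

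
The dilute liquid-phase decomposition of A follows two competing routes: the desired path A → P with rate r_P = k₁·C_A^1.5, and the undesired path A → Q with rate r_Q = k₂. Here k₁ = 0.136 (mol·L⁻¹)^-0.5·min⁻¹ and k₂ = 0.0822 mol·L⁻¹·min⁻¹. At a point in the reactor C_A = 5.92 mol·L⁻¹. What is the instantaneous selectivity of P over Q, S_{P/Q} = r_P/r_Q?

23.8

S_{P/Q} = r_P/r_Q = (k₁·C_A^1.5)/(k₂) = (k₁/k₂)·C_A^1.5.
= (0.136×5.920^1.5) / (0.0822) = 1.959/0.08220 = 23.8.
Since the desired path is higher order in A, keeping C_A high (PFR or concentrated feed) favours P.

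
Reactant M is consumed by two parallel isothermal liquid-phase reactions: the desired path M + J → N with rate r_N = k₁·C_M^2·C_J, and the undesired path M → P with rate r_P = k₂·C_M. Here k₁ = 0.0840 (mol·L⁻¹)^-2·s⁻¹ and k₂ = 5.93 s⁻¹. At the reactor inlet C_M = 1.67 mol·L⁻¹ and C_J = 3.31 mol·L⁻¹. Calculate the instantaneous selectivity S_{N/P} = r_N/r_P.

0.0783

S_{N/P} = r_N/r_P = (k₁·C_M^2·C_J)/(k₂·C_M) = (k₁/k₂)·C_M·C_J.
= (0.0840×1.670^2×3.310) / (5.93×1.670) = 0.7754/9.903 = 0.0783.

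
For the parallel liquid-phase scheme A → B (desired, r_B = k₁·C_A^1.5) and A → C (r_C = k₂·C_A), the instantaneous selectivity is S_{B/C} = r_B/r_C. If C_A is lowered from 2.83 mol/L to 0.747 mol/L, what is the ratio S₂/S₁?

0.514

S_{B/C} = (k₁/k₂)·C_A^0.5, so S₂/S₁ = (C_{A,2}/C_{A,1})^0.5.
= (0.747/2.83)^0.5 = (0.2640)^0.5 = 0.514.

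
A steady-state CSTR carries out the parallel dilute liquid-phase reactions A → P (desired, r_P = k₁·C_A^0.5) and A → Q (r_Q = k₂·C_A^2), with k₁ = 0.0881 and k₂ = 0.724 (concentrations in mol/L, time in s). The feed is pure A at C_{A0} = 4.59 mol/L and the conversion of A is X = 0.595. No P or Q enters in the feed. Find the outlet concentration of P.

Exit C_A = C_{A0}(1−X) = 4.59×0.405 = 1.859 mol/L.
A CSTR operates uniformly at the exit composition, giving r_P = 0.1201 and r_Q = 2.502 (each k·C_A^n at C_A = 1.859).
Fraction of consumed A going to P: r_P/(r_P+r_Q) = 0.04581.
C_P = 0.04581·C_{A0}·X = 0.04581×4.59×0.595 = 0.125 mol/L.

0.125 mol/L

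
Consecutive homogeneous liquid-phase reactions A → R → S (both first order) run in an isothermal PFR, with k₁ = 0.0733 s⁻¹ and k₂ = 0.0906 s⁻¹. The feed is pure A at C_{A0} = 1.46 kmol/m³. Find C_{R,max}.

0.481 kmol/m³

At the optimum, C_{R,max}/C_{A0} = (k₁/k₂)^[k₂/(k₂−k₁)].
= (0.0733/0.0906)^(0.0906/(0.0906−0.0733)) = (0.8091)^(5.237) = 0.3297.
C_{R,max} = 0.3297×1.46 = 0.481 kmol/m³.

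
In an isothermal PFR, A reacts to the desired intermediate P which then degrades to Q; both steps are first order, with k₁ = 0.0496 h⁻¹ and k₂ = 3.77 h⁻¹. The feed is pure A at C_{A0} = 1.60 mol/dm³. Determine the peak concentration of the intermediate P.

0.0199 mol/dm³

At the optimum, C_{P,max}/C_{A0} = (k₁/k₂)^[k₂/(k₂−k₁)].
= (0.0496/3.77)^(3.77/(3.77−0.0496)) = (0.01316)^(1.013) = 0.01242.
C_{P,max} = 0.01242×1.60 = 0.0199 mol/dm³.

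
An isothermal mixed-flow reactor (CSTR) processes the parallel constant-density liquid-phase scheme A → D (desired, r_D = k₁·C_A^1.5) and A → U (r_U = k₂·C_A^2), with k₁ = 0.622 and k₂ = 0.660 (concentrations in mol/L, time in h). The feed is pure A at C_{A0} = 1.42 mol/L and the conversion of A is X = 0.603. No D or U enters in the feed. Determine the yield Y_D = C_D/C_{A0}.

0.336

Exit C_A = C_{A0}(1−X) = 1.42×0.397 = 0.5637 mol/L.
In a CSTR the entire volume is at exit conditions, so r_D = 0.622×0.5637^1.5 = 0.2633 and r_U = 0.660×0.5637^2 = 0.2097.
Fraction of consumed A going to D: r_D/(r_D+r_U) = 0.5566.
C_D = 0.5566·C_{A0}·X = 0.5566×1.42×0.603 = 0.477 mol/L; Y_D = C_D/C_{A0} = 0.336.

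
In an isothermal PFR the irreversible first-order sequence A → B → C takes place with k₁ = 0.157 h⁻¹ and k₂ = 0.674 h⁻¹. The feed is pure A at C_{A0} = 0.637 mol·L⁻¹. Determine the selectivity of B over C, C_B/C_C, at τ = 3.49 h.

The intermediate concentration in a first-order A→B→C sequence is C_B = k₁C_{A0}(e^(−k₁τ) − e^(−k₂τ))/(k₂−k₁).
e^(−k₁τ) = e^(−0.157×3.49) = e^(−0.5479) = 0.5781; e^(−k₂τ) = e^(−2.352) = 0.09515.
C_B = 0.157×0.637/(0.674−0.157) × (0.5781−0.09515) = 0.1934×0.4830 = 0.09343 mol·L⁻¹.
C_A = C_{A0}e^(−k₁τ) = 0.3683 mol·L⁻¹, so C_C = C_{A0}−C_A−C_B = 0.1753 mol·L⁻¹; C_B/C_C = 0.533.

0.533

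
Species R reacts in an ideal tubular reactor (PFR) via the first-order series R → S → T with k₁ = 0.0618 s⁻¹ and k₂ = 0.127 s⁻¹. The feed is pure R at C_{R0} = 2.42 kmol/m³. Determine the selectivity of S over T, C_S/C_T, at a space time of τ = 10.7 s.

For first-order series with pure R initially, C_S(τ) = k₁C_{R0}/(k₂−k₁)·(e^(−k₁τ) − e^(−k₂τ)).
e^(−k₁τ) = e^(−0.0618×10.7) = e^(−0.6613) = 0.5162; e^(−k₂τ) = e^(−1.359) = 0.2569.
C_S = 0.0618×2.42/(0.127−0.0618) × (0.5162−0.2569) = 2.294×0.2593 = 0.5947 kmol/m³.
C_R = C_{R0}e^(−k₁τ) = 1.249 kmol/m³, so C_T = C_{R0}−C_R−C_S = 0.5761 kmol/m³; C_S/C_T = 1.03.

1.03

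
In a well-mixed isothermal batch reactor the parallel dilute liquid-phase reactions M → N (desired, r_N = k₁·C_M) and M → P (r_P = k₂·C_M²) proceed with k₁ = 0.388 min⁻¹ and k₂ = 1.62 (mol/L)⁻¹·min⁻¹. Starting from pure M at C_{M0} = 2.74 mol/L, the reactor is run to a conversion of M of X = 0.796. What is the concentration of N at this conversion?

0.315 mol/L

C_M = C_{M0}(1−X) = 0.5590 mol/L.
Along a PFR/batch, dC_N/dC_M = −r_N/(r_N+r_P) = −k₁/(k₁+k₂·C_M).
Integrating from C_{M0} to C_M: C_N = (0.388/1.62)·ln[(0.388+1.62·2.74)/(0.388+1.62·0.559)] = 0.2395·ln(4.827/1.294) = 0.3154 mol/L.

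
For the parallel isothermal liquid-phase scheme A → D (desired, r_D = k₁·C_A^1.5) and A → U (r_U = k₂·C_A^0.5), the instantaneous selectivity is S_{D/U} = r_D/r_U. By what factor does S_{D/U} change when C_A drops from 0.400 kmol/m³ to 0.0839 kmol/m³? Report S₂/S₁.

0.210

S_{D/U} = (k₁/k₂)·C_A, so S₂/S₁ = (C_{A,2}/C_{A,1}).
= 0.0839/0.400 = 0.210.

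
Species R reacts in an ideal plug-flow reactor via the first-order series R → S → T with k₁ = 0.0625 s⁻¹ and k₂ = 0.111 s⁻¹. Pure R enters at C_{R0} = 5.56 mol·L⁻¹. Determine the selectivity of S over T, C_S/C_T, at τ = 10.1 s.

1.31

Solving the coupled first-order balances gives C_S(τ) = [k₁/(k₂−k₁)]·C_{R0}·(e^(−k₁τ) − e^(−k₂τ)).
e^(−k₁τ) = e^(−0.0625×10.1) = e^(−0.6312) = 0.5319; e^(−k₂τ) = e^(−1.121) = 0.3259.
C_S = 0.0625×5.56/(0.111−0.0625) × (0.5319−0.3259) = 7.165×0.2060 = 1.476 mol·L⁻¹.
C_R = C_{R0}e^(−k₁τ) = 2.958 mol·L⁻¹, so C_T = C_{R0}−C_R−C_S = 1.126 mol·L⁻¹; C_S/C_T = 1.31.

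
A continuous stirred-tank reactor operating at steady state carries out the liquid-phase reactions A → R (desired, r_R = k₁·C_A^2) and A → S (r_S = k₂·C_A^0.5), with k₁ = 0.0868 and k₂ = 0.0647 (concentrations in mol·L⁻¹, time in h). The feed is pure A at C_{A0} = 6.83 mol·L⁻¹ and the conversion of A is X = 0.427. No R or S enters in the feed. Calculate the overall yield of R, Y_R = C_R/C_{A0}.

0.390

Exit C_A = C_{A0}(1−X) = 6.83×0.573 = 3.914 mol·L⁻¹.
Rates in a CSTR are evaluated at the outlet concentration: r_R = 0.0868×3.914^2 = 1.329, r_S = 0.0647×3.914^0.5 = 0.1280.
Fraction of consumed A going to R: r_R/(r_R+r_S) = 0.9122.
C_R = 0.9122·C_{A0}·X = 0.9122×6.83×0.427 = 2.66 mol·L⁻¹; Y_R = C_R/C_{A0} = 0.390.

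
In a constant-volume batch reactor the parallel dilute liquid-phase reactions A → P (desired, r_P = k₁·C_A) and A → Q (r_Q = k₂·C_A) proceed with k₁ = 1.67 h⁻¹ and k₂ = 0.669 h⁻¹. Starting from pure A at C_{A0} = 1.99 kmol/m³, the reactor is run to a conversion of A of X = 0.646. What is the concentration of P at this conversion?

C_A = C_{A0}(1−X) = 0.7045 kmol/m³.
Both paths are first order in A, so the instantaneous fraction to P is constant: dC_P/d(−C_A) = k₁/(k₁+k₂) = 0.7140.
C_P = 0.7140·(C_{A0}−C_A) = 0.7140×1.286 = 0.918 kmol/m³.

0.918 kmol/m³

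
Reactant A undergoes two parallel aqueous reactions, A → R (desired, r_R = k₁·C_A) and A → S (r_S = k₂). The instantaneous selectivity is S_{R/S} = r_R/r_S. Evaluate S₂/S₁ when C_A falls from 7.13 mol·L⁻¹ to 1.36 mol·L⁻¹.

0.191

S_{R/S} = (k₁/k₂)·C_A, so S₂/S₁ = (C_{A,2}/C_{A,1}).
= 1.36/7.13 = 0.191.
Selectivity toward R falls as C_A falls — high-concentration operation is favoured.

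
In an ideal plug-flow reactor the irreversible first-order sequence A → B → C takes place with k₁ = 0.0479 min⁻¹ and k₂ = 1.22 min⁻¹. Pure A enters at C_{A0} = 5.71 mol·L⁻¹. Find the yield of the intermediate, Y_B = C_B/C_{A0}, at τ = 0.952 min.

For first-order series with pure A initially, C_B(τ) = k₁C_{A0}/(k₂−k₁)·(e^(−k₁τ) − e^(−k₂τ)).
e^(−k₁τ) = e^(−0.0479×0.952) = e^(−0.04560) = 0.9554; e^(−k₂τ) = e^(−1.161) = 0.3130.
C_B = 0.0479×5.71/(1.22−0.0479) × (0.9554−0.3130) = 0.2333×0.6424 = 0.1499 mol·L⁻¹.
Y_B = C_B/C_{A0} = 0.1499/5.71 = 0.0263.

0.0263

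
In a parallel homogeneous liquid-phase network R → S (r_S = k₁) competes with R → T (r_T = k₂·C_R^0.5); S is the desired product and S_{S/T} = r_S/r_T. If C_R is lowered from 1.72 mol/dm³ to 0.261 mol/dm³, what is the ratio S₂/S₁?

S_{S/T} = (k₁/k₂)·C_R^-0.5, so S₂/S₁ = (C_{R,2}/C_{R,1})^-0.5.
= (0.261/1.72)^(-0.5) = (0.1517)^(-0.5) = 2.57.
Selectivity toward S rises as C_R falls — low-concentration operation is favoured.

2.57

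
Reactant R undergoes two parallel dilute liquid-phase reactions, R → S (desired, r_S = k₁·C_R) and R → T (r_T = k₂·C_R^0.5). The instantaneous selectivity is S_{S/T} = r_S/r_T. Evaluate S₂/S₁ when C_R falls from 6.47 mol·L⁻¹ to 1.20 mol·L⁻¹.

S_{S/T} = (k₁/k₂)·C_R^0.5, so S₂/S₁ = (C_{R,2}/C_{R,1})^0.5.
= (1.20/6.47)^0.5 = (0.1855)^0.5 = 0.431.

0.431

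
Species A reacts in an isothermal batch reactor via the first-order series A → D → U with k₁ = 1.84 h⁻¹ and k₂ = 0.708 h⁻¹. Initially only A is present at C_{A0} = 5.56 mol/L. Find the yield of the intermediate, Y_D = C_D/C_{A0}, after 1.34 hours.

For first-order series with pure A initially, C_D(t) = k₁C_{A0}/(k₂−k₁)·(e^(−k₁t) − e^(−k₂t)).
e^(−k₁t) = e^(−1.84×1.34) = e^(−2.466) = 0.08496; e^(−k₂t) = e^(−0.9487) = 0.3872.
C_D = 1.84×5.56/(0.708−1.84) × (0.08496−0.3872) = (-9.037)×(-0.3023) = 2.732 mol/L.
Y_D = C_D/C_{A0} = 2.732/5.56 = 0.491.

0.491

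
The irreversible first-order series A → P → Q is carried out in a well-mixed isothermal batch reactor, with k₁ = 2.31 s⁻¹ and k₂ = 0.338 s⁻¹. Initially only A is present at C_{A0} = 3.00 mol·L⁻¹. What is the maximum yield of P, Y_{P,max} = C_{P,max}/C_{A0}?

0.719

For a first-order series the maximum intermediate yield is C_{P,max}/C_{A0} = (k₁/k₂)^[k₂/(k₂−k₁)].
= (2.31/0.338)^(0.338/(0.338−2.31)) = (6.834)^(-0.1714) = 0.7193.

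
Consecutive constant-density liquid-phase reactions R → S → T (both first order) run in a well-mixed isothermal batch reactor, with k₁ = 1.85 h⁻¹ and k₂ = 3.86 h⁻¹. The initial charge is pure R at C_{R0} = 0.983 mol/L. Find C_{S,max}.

0.239 mol/L

Evaluating C_S at t_opt = ln(k₂/k₁)/(k₂−k₁) gives C_{S,max}/C_{R0} = (k₁/k₂)^[k₂/(k₂−k₁)].
= (1.85/3.86)^(3.86/(3.86−1.85)) = (0.4793)^(1.920) = 0.2436.
C_{S,max} = 0.2436×0.983 = 0.239 mol/L.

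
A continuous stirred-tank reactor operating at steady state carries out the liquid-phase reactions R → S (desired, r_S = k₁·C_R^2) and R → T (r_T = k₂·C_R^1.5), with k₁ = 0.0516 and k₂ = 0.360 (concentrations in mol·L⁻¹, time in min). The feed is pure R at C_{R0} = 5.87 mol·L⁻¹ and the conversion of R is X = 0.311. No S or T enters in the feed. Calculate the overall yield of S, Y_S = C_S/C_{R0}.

Exit C_R = C_{R0}(1−X) = 5.87×0.689 = 4.044 mol·L⁻¹.
A CSTR operates uniformly at the exit composition, giving r_S = 0.8440 and r_T = 2.928 (each k·C_R^n at C_R = 4.044).
Fraction of consumed R going to S: r_S/(r_S+r_T) = 0.2238.
C_S = 0.2238·C_{R0}·X = 0.2238×5.87×0.311 = 0.408 mol·L⁻¹; Y_S = C_S/C_{R0} = 0.0696.

0.0696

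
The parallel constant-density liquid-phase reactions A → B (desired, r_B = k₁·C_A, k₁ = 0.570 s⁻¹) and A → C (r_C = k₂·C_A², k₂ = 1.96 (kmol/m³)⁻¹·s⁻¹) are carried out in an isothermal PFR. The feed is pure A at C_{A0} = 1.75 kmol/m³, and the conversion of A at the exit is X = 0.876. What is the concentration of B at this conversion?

0.405 kmol/m³

C_A = C_{A0}(1−X) = 0.2170 kmol/m³.
Along a PFR/batch, dC_B/dC_A = −r_B/(r_B+r_C) = −k₁/(k₁+k₂·C_A).
Integrating from C_{A0} to C_A: C_B = (0.570/1.96)·ln[(0.570+1.96·1.75)/(0.570+1.96·0.217)] = 0.2908·ln(4.000/0.9953) = 0.4045 kmol/m³.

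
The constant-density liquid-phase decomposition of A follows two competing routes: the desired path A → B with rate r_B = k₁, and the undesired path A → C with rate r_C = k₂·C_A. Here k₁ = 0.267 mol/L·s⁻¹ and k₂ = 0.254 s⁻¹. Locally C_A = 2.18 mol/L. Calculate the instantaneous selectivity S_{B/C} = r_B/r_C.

0.482

S_{B/C} = r_B/r_C = (k₁)/(k₂·C_A) = (k₁/k₂)·C_A⁻¹.
= (0.267) / (0.254×2.180) = 0.2670/0.5537 = 0.482.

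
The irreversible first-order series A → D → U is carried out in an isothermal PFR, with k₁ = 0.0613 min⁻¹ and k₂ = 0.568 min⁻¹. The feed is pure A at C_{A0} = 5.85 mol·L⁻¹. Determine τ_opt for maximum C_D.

The intermediate peaks when r₁ = r₂, i.e. k₁e^(−k₁τ) = k₂e^(−k₂τ), giving τ_opt = ln(k₂/k₁)/(k₂−k₁).
= ln(0.568/0.0613)/(0.568−0.0613) = ln(9.266)/0.5067 = 2.226/0.5067 = 4.39 min.

4.39 min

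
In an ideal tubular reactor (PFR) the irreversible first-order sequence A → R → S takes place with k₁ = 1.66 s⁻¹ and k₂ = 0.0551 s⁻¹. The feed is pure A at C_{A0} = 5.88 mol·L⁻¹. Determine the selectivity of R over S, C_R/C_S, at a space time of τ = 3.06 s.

6.86

Solving the coupled first-order balances gives C_R(τ) = [k₁/(k₂−k₁)]·C_{A0}·(e^(−k₁τ) − e^(−k₂τ)).
e^(−k₁τ) = e^(−1.66×3.06) = e^(−5.080) = 0.006222; e^(−k₂τ) = e^(−0.1686) = 0.8448.
C_R = 1.66×5.88/(0.0551−1.66) × (0.006222−0.8448) = (-6.082)×(-0.8386) = 5.100 mol·L⁻¹.
C_A = C_{A0}e^(−k₁τ) = 0.03659 mol·L⁻¹, so C_S = C_{A0}−C_A−C_R = 0.7430 mol·L⁻¹; C_R/C_S = 6.86.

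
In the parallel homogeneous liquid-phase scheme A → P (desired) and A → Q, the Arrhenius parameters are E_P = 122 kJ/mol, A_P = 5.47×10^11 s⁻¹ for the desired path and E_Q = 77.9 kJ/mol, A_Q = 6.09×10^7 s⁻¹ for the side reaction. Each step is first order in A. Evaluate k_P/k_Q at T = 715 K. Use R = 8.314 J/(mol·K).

With equal orders, S_{P/Q} = k_P/k_Q = (A_P/A_Q)·exp[(E_Q−E_P)/(RT)].
(E_Q−E_P)/(RT) = (77.9−122)×10³/(8.314×715) = -44100/5945 = -7.419.
k_P/k_Q = (5.47×10^11/6.09×10^7)·exp(-7.419) = 8982 × 6.000×10^-4 = 5.39.
Since E_P > E_Q, raising the temperature improves selectivity toward P.

5.39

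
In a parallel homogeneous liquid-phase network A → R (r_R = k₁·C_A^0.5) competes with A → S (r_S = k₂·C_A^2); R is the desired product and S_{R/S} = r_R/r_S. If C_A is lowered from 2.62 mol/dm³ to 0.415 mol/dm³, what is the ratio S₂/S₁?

S_{R/S} = (k₁/k₂)·C_A^-1.5, so S₂/S₁ = (C_{A,2}/C_{A,1})^-1.5.
= (0.415/2.62)^(-1.5) = (0.1584)^(-1.5) = 15.9.

15.9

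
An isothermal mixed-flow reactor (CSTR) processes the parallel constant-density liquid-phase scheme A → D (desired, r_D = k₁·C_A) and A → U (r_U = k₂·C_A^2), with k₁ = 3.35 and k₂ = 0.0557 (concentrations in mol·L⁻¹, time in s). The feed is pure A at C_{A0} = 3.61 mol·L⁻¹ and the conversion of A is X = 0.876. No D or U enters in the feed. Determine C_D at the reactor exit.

3.14 mol·L⁻¹

Exit C_A = C_{A0}(1−X) = 3.61×0.124 = 0.4476 mol·L⁻¹.
In a CSTR the entire volume is at exit conditions, so r_D = 3.35×0.4476 = 1.500 and r_U = 0.0557×0.4476^2 = 0.01116.
Fraction of consumed A going to D: r_D/(r_D+r_U) = 0.9926.
C_D = 0.9926·C_{A0}·X = 0.9926×3.61×0.876 = 3.14 mol·L⁻¹.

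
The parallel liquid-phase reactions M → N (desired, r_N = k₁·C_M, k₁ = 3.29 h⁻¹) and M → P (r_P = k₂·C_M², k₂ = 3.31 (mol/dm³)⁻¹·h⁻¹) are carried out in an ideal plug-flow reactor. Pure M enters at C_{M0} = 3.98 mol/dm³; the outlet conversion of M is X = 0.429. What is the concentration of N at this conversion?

C_M = C_{M0}(1−X) = 2.273 mol/dm³.
Along a PFR/batch, dC_N/dC_M = −r_N/(r_N+r_P) = −k₁/(k₁+k₂·C_M).
Integrating from C_{M0} to C_M: C_N = (3.29/3.31)·ln[(3.29+3.31·3.98)/(3.29+3.31·2.27)] = 0.9940·ln(16.46/10.81) = 0.4179 mol/dm³.

0.418 mol/dm³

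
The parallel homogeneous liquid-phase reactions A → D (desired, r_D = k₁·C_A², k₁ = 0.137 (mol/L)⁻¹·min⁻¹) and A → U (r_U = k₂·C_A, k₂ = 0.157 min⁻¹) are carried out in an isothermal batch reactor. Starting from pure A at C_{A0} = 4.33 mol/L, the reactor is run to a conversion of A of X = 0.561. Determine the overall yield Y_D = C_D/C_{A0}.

C_A = C_{A0}(1−X) = 1.901 mol/L.
Along a PFR/batch, dC_U/dC_A = −r_U/(r_D+r_U) = −k₂/(k₂+k₁·C_A).
Integrating from C_{A0} to C_A: C_U = (0.157/0.137)·ln[(0.157+0.137·4.33)/(0.157+0.137·1.90)] = 1.146·ln(0.7502/0.4174) = 0.6718 mol/L.
Then C_D = (C_{A0}−C_A) − C_U = 2.429 − 0.6718 = 1.757 mol/L.
Y_D = C_D/C_{A0} = 1.757/4.33 = 0.406.

0.406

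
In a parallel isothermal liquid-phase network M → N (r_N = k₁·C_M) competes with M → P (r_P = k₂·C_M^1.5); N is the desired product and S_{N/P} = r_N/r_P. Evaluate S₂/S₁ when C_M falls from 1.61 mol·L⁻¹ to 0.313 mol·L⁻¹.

S_{N/P} = (k₁/k₂)·C_M^-0.5, so S₂/S₁ = (C_{M,2}/C_{M,1})^-0.5.
= (0.313/1.61)^(-0.5) = (0.1944)^(-0.5) = 2.27.

2.27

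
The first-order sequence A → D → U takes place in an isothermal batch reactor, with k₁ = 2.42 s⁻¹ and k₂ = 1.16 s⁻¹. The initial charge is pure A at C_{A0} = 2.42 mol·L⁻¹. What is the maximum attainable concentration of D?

Evaluating C_D at t_opt = ln(k₂/k₁)/(k₂−k₁) gives C_{D,max}/C_{A0} = (k₁/k₂)^[k₂/(k₂−k₁)].
= (2.42/1.16)^(1.16/(1.16−2.42)) = (2.086)^(-0.9206) = 0.5081.
C_{D,max} = 0.5081×2.42 = 1.23 mol·L⁻¹.

1.23 mol·L⁻¹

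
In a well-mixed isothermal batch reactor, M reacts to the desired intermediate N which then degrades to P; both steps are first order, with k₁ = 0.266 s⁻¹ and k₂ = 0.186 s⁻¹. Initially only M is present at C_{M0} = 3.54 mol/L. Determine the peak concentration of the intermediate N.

1.54 mol/L

At the optimum, C_{N,max}/C_{M0} = (k₁/k₂)^[k₂/(k₂−k₁)].
= (0.266/0.186)^(0.186/(0.186−0.266)) = (1.430)^(-2.325) = 0.4353.
C_{N,max} = 0.4353×3.54 = 1.54 mol/L.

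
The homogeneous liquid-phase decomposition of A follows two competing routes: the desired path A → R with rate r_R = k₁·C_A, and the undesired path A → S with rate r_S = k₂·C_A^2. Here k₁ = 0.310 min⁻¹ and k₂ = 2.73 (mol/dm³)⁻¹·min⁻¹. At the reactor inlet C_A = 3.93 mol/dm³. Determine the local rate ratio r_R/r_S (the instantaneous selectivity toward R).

0.0289

S_{R/S} = r_R/r_S = (k₁·C_A)/(k₂·C_A^2) = (k₁/k₂)·C_A⁻¹.
= (0.310×3.930) / (2.73×3.930^2) = 1.218/42.16 = 0.0289.
The undesired path is higher order in A, so low C_A (CSTR or dilute feed) favours R.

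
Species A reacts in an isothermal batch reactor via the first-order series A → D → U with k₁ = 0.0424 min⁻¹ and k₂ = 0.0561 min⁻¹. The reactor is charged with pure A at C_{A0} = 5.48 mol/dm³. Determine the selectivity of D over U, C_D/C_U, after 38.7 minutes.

Solving the coupled first-order balances gives C_D(t) = [k₁/(k₂−k₁)]·C_{A0}·(e^(−k₁t) − e^(−k₂t)).
e^(−k₁t) = e^(−0.0424×38.7) = e^(−1.641) = 0.1938; e^(−k₂t) = e^(−2.171) = 0.1141.
C_D = 0.0424×5.48/(0.0561−0.0424) × (0.1938−0.1141) = 16.96×0.07975 = 1.353 mol/dm³.
C_A = C_{A0}e^(−k₁t) = 1.062 mol/dm³, so C_U = C_{A0}−C_A−C_D = 3.065 mol/dm³; C_D/C_U = 0.441.

0.441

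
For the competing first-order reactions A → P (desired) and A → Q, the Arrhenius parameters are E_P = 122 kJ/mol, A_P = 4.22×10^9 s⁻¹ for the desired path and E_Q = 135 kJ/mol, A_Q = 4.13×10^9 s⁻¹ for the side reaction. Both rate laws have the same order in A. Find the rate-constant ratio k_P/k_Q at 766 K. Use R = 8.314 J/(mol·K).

7.87

k_P/k_Q = (A_P/A_Q)·exp[−(E_P−E_Q)/(RT)] = (A_P/A_Q)·exp[(E_Q−E_P)/(RT)].
(E_Q−E_P)/(RT) = (135−122)×10³/(8.314×766) = 13000/6369 = 2.041.
k_P/k_Q = (4.22×10^9/4.13×10^9)·exp(2.041) = 1.022 × 7.701 = 7.87.
Since E_P < E_Q, lowering the temperature improves selectivity toward P.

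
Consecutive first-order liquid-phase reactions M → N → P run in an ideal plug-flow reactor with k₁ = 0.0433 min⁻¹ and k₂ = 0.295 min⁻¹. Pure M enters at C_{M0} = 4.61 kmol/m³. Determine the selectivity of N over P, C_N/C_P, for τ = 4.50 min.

1.18

Solving the coupled first-order balances gives C_N(τ) = [k₁/(k₂−k₁)]·C_{M0}·(e^(−k₁τ) − e^(−k₂τ)).
e^(−k₁τ) = e^(−0.0433×4.50) = e^(−0.1948) = 0.8230; e^(−k₂τ) = e^(−1.327) = 0.2651.
C_N = 0.0433×4.61/(0.295−0.0433) × (0.8230−0.2651) = 0.7931×0.5578 = 0.4424 kmol/m³.
C_M = C_{M0}e^(−k₁τ) = 3.794 kmol/m³, so C_P = C_{M0}−C_M−C_N = 0.3738 kmol/m³; C_N/C_P = 1.18.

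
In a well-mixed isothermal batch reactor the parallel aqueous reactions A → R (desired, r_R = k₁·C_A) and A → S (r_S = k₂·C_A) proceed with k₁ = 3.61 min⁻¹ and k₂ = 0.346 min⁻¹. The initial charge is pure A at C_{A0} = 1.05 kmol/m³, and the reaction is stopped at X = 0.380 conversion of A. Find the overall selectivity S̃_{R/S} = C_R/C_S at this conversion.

C_A = C_{A0}(1−X) = 0.6510 kmol/m³.
Both paths are first order in A, so the instantaneous fraction to R is constant: dC_R/d(−C_A) = k₁/(k₁+k₂) = 0.9125.
C_R = 0.9125·(C_{A0}−C_A) = 0.9125×0.3990 = 0.364 kmol/m³.
C_S = (C_{A0}−C_A)−C_R = 0.03490 kmol/m³; S̃_{R/S} = 0.3641/0.03490 = 10.4.

10.4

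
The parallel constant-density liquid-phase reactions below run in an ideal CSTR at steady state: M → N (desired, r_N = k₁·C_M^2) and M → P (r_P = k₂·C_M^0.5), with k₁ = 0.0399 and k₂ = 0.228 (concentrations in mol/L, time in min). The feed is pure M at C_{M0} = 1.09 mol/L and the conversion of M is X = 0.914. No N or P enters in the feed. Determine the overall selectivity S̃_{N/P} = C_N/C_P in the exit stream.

Exit C_M = C_{M0}(1−X) = 1.09×0.0860 = 0.09374 mol/L.
Rates in a CSTR are evaluated at the outlet concentration: r_N = 0.0399×0.09374^2 = 3.506×10^-4, r_P = 0.228×0.09374^0.5 = 0.06981.
Overall selectivity = C_N/C_P = r_Nτ/(r_Pτ) = r_N/r_P = 0.00502.

0.00502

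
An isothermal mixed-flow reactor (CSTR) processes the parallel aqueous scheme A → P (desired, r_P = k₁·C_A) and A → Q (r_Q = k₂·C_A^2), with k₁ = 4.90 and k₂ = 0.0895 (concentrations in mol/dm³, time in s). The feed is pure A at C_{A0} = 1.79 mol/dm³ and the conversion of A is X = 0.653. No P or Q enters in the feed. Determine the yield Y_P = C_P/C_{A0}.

Exit C_A = C_{A0}(1−X) = 1.79×0.347 = 0.6211 mol/dm³.
In a CSTR the entire volume is at exit conditions, so r_P = 4.90×0.6211 = 3.044 and r_Q = 0.0895×0.6211^2 = 0.03453.
Fraction of consumed A going to P: r_P/(r_P+r_Q) = 0.9888.
C_P = 0.9888·C_{A0}·X = 0.9888×1.79×0.653 = 1.16 mol/dm³; Y_P = C_P/C_{A0} = 0.646.

0.646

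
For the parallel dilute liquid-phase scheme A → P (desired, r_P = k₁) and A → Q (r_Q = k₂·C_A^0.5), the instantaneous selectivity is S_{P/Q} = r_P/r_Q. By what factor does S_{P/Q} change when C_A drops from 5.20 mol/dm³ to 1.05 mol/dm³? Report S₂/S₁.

S_{P/Q} = (k₁/k₂)·C_A^-0.5, so S₂/S₁ = (C_{A,2}/C_{A,1})^-0.5.
= (1.05/5.20)^(-0.5) = (0.2019)^(-0.5) = 2.23.
Selectivity toward P rises as C_A falls — low-concentration operation is favoured.

2.23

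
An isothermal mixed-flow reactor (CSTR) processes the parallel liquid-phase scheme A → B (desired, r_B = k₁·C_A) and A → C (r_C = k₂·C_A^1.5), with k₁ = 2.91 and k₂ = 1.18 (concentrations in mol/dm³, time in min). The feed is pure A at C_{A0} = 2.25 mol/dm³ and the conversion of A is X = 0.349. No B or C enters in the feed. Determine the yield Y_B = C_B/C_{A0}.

0.234

Exit C_A = C_{A0}(1−X) = 2.25×0.651 = 1.465 mol/dm³.
Rates in a CSTR are evaluated at the outlet concentration: r_B = 2.91×1.465 = 4.262, r_C = 1.18×1.465^1.5 = 2.092.
Fraction of consumed A going to B: r_B/(r_B+r_C) = 0.6708.
C_B = 0.6708·C_{A0}·X = 0.6708×2.25×0.349 = 0.527 mol/dm³; Y_B = C_B/C_{A0} = 0.234.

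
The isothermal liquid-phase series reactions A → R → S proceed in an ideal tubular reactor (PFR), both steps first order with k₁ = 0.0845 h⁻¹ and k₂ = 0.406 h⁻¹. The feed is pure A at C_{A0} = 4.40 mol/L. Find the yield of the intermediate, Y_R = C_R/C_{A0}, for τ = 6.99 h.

The intermediate concentration in a first-order A→B→C sequence is C_R = k₁C_{A0}(e^(−k₁τ) − e^(−k₂τ))/(k₂−k₁).
e^(−k₁τ) = e^(−0.0845×6.99) = e^(−0.5907) = 0.5540; e^(−k₂τ) = e^(−2.838) = 0.05855.
C_R = 0.0845×4.40/(0.406−0.0845) × (0.5540−0.05855) = 1.156×0.4954 = 0.5729 mol/L.
Y_R = C_R/C_{A0} = 0.5729/4.40 = 0.130.

0.130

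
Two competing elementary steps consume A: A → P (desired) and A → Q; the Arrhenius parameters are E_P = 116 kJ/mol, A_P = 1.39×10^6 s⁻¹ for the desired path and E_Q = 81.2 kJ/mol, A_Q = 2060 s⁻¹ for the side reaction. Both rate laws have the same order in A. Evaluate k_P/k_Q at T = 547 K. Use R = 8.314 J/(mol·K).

Since both paths have the same order in A, the concentration cancels and S_{P/Q} = k_P/k_Q = (A_P/A_Q)·exp[(E_Q−E_P)/(RT)].
(E_Q−E_P)/(RT) = (81.2−116)×10³/(8.314×547) = -34800/4548 = -7.652.
k_P/k_Q = (1.39×10^6/2060)·exp(-7.652) = 674.8 × 4.750×10^-4 = 0.321.
Since E_P > E_Q, raising the temperature improves selectivity toward P.

0.321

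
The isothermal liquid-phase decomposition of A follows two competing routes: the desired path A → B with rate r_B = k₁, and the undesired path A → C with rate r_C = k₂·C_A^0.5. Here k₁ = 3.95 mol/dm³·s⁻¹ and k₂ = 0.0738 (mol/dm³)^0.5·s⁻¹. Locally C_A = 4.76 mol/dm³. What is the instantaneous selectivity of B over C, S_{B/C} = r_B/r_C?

24.5

S_{B/C} = r_B/r_C = (k₁)/(k₂·C_A^0.5) = (k₁/k₂)·C_A^-0.5.
= (3.95) / (0.0738×4.760^0.5) = 3.950/0.1610 = 24.5.
The undesired path is higher order in A, so low C_A (CSTR or dilute feed) favours B.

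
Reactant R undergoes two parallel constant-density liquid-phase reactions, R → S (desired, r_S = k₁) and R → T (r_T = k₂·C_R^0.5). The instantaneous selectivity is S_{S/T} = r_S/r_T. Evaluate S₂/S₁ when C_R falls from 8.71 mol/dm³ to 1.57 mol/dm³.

S_{S/T} = (k₁/k₂)·C_R^-0.5, so S₂/S₁ = (C_{R,2}/C_{R,1})^-0.5.
= (1.57/8.71)^(-0.5) = (0.1803)^(-0.5) = 2.36.

2.36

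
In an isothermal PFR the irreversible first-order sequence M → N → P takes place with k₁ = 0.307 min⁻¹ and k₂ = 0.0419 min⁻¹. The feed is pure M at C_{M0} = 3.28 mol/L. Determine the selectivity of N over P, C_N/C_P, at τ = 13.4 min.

For first-order series with pure M initially, C_N(τ) = k₁C_{M0}/(k₂−k₁)·(e^(−k₁τ) − e^(−k₂τ)).
e^(−k₁τ) = e^(−0.307×13.4) = e^(−4.114) = 0.01635; e^(−k₂τ) = e^(−0.5615) = 0.5704.
C_N = 0.307×3.28/(0.0419−0.307) × (0.01635−0.5704) = (-3.798)×(-0.5540) = 2.104 mol/L.
C_M = C_{M0}e^(−k₁τ) = 0.05361 mol/L, so C_P = C_{M0}−C_M−C_N = 1.122 mol/L; C_N/C_P = 1.88.

1.88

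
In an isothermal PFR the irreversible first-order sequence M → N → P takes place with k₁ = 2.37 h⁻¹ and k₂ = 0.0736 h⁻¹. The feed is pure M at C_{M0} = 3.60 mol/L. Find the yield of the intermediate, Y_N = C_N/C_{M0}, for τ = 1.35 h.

For first-order series with pure M initially, C_N(τ) = k₁C_{M0}/(k₂−k₁)·(e^(−k₁τ) − e^(−k₂τ)).
e^(−k₁τ) = e^(−2.37×1.35) = e^(−3.200) = 0.04078; e^(−k₂τ) = e^(−0.09936) = 0.9054.
C_N = 2.37×3.60/(0.0736−2.37) × (0.04078−0.9054) = (-3.715)×(-0.8646) = 3.212 mol/L.
Y_N = C_N/C_{M0} = 3.212/3.60 = 0.892.

0.892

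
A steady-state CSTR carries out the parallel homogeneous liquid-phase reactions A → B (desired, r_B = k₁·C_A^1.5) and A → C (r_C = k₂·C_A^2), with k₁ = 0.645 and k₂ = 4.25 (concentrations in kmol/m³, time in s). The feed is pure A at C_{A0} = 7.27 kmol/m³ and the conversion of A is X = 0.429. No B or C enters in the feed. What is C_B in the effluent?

0.216 kmol/m³

Exit C_A = C_{A0}(1−X) = 7.27×0.571 = 4.151 kmol/m³.
Rates in a CSTR are evaluated at the outlet concentration: r_B = 0.645×4.151^1.5 = 5.455, r_C = 4.25×4.151^2 = 73.24.
Fraction of consumed A going to B: r_B/(r_B+r_C) = 0.06932.
C_B = 0.06932·C_{A0}·X = 0.06932×7.27×0.429 = 0.216 kmol/m³.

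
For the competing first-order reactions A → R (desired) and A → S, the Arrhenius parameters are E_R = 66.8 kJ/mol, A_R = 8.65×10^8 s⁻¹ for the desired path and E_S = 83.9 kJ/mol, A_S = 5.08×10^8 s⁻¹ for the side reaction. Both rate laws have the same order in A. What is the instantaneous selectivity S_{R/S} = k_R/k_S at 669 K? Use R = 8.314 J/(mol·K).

k_R/k_S = (A_R/A_S)·exp[−(E_R−E_S)/(RT)] = (A_R/A_S)·exp[(E_S−E_R)/(RT)].
(E_S−E_R)/(RT) = (83.9−66.8)×10³/(8.314×669) = 17100/5562 = 3.074.
k_R/k_S = (8.65×10^8/5.08×10^8)·exp(3.074) = 1.703 × 21.64 = 36.8.

36.8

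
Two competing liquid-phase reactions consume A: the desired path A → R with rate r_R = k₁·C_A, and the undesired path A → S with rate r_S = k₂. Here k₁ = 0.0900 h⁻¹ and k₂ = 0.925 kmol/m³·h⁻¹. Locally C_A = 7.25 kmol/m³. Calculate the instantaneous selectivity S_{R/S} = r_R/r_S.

S_{R/S} = r_R/r_S = (k₁·C_A)/(k₂) = (k₁/k₂)·C_A.
= (0.0900×7.250) / (0.925) = 0.6525/0.9250 = 0.705.

0.705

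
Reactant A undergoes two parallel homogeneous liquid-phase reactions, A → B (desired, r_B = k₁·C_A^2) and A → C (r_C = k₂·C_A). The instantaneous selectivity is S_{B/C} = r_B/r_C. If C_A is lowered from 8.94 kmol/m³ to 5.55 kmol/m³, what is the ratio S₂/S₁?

0.621

S_{B/C} = (k₁/k₂)·C_A, so S₂/S₁ = (C_{A,2}/C_{A,1}).
= 5.55/8.94 = 0.621.
Selectivity toward B falls as C_A falls — high-concentration operation is favoured.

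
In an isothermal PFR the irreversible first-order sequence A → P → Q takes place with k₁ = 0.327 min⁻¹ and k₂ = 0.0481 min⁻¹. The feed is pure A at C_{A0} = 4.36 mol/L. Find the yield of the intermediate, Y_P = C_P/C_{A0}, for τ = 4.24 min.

0.663

Solving the coupled first-order balances gives C_P(τ) = [k₁/(k₂−k₁)]·C_{A0}·(e^(−k₁τ) − e^(−k₂τ)).
e^(−k₁τ) = e^(−0.327×4.24) = e^(−1.386) = 0.2500; e^(−k₂τ) = e^(−0.2039) = 0.8155.
C_P = 0.327×4.36/(0.0481−0.327) × (0.2500−0.8155) = (-5.112)×(-0.5656) = 2.891 mol/L.
Y_P = C_P/C_{A0} = 2.891/4.36 = 0.663.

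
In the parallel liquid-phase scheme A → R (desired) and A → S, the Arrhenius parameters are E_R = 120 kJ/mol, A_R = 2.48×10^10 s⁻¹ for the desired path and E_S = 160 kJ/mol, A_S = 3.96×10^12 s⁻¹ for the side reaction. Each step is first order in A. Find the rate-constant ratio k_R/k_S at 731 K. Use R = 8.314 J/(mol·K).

4.52

With equal orders, S_{R/S} = k_R/k_S = (A_R/A_S)·exp[(E_S−E_R)/(RT)].
(E_S−E_R)/(RT) = (160−120)×10³/(8.314×731) = 40000/6078 = 6.582.
k_R/k_S = (2.48×10^10/3.96×10^12)·exp(6.582) = 0.006263 × 721.7 = 4.52.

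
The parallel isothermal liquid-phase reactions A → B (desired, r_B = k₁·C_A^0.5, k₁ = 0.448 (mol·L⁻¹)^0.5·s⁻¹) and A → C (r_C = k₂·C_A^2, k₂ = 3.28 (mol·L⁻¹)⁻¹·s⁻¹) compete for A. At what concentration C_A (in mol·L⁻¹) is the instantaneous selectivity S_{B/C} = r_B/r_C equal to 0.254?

S_{B/C} = (k₁/k₂)·C_A^-1.5 ⇒ C_A = (S·k₂/k₁)^(1/(-1.5)).
= (0.254×3.28/0.448)^(-0.6667) = (1.860)^(-0.6667) = 0.661 mol·L⁻¹.

0.661 mol·L⁻¹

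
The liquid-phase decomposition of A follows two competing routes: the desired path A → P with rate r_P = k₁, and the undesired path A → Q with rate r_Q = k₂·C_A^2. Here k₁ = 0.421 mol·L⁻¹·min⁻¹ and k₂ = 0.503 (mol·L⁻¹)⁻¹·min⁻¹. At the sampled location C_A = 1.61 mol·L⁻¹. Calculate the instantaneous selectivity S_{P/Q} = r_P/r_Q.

0.323

S_{P/Q} = r_P/r_Q = (k₁)/(k₂·C_A^2) = (k₁/k₂)·C_A^-2.
= (0.421) / (0.503×1.610^2) = 0.4210/1.304 = 0.323.
The undesired path is higher order in A, so low C_A (CSTR or dilute feed) favours P.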